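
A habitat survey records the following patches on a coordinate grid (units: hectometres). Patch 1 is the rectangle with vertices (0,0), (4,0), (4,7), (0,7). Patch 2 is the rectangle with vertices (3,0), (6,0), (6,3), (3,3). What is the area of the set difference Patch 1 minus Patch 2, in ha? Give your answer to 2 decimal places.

25.00

|Patch 1∩Patch 2|: x∈[3,4], y∈[0,3] → 1·3 = 3.
|Patch 1| = 28.
|Patch 1 ∖ Patch 2| = |Patch 1| − |Patch 1∩Patch 2| = 28 − 3 = 25.00.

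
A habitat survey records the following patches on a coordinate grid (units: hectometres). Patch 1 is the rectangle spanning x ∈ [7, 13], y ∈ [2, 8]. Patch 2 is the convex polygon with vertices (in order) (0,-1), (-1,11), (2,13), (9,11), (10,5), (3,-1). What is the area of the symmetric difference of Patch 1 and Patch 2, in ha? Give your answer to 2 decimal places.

123.79

|Patch 1| = 36, |Patch 2| = 112, |Patch 1∩Patch 2| = 12.1071.
|Patch 1 △ Patch 2| = |Patch 1| + |Patch 2| − 2·|Patch 1∩Patch 2| = 36 + 112 − 24.2143 = 123.79.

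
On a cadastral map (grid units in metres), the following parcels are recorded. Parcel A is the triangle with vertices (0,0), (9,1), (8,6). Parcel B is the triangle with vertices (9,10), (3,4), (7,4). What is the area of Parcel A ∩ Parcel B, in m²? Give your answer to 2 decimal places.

The intersection is the polygon with vertices (7.556,5.667), (7,4), (5.333,4).
By the shoelace formula its area is 1.39.

1.39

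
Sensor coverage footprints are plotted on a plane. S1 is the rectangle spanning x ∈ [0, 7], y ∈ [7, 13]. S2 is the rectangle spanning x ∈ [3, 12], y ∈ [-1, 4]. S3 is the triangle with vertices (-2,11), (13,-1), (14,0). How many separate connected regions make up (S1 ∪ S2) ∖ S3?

(S1 ∪ S2) ∖ S3 splits into 4 disjoint pieces (area 36.9886, area 3.6, area 33.975, area 5.0114).

4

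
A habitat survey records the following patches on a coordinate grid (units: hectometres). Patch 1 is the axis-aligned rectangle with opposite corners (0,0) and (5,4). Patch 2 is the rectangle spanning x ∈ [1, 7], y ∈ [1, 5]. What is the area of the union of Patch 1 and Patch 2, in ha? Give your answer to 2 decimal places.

32.00

By inclusion–exclusion:
Individual areas: |Patch 1| = 20, |Patch 2| = 24.
|Patch 1∩Patch 2|: x∈[1,5], y∈[1,4] → 4·3 = 12.
|Patch 1 ∪ Patch 2| = 44 − 12 = 32.00.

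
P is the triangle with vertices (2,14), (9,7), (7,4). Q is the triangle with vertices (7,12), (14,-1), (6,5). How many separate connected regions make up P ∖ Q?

P ∖ Q splits into 2 disjoint pieces (area 9.5069, area 0.0389).

2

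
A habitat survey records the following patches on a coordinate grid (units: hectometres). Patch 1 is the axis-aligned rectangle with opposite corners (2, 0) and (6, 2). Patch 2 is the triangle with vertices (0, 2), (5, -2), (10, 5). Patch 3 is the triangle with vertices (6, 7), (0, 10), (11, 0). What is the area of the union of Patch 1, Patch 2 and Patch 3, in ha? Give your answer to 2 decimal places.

By inclusion–exclusion:
Individual areas: |Patch 1| = 8, |Patch 2| = 27.5, |Patch 3| = 13.5.
|Patch 1∩Patch 2| = 7.9.
|Patch 1∩Patch 3| = 0.
|Patch 2∩Patch 3| = 1.7994.
|Patch 1∩Patch 2∩Patch 3| = 0.
|Patch 1 ∪ Patch 2 ∪ Patch 3| = 49 − 9.6994 + 0 = 39.30.

39.30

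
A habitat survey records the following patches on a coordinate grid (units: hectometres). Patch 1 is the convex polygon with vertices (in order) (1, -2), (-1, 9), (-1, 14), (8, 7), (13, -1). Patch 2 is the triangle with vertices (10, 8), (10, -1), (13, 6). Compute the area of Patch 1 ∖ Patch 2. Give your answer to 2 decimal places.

117.57

|Patch 1| = 120.5, |Patch 1∩Patch 2| = 2.9288.
|Patch 1 ∖ Patch 2| = |Patch 1| − |Patch 1∩Patch 2| = 120.5 − 2.9288 = 117.57.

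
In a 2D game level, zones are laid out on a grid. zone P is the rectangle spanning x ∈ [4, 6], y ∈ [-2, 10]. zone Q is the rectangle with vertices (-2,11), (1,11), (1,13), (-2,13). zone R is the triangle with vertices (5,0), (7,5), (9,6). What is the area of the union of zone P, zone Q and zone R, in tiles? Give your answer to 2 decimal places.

By inclusion–exclusion:
Individual areas: |zone P| = 24, |zone Q| = 6, |zone R| = 4.
|zone P∩zone Q| = 0 (no overlap).
|zone P∩zone R| = 0.5.
|zone Q∩zone R| = 0.
|zone P∩zone Q∩zone R| = 0.
|zone P ∪ zone Q ∪ zone R| = 34 − 0.5 + 0 = 33.50.

33.50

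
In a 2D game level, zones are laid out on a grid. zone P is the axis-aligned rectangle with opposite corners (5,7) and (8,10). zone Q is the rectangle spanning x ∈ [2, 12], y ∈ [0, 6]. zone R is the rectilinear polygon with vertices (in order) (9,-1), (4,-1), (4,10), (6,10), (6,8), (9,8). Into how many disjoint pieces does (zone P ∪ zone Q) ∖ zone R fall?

3

(zone P ∪ zone Q) ∖ zone R splits into 3 disjoint pieces (area 4, area 18, area 12).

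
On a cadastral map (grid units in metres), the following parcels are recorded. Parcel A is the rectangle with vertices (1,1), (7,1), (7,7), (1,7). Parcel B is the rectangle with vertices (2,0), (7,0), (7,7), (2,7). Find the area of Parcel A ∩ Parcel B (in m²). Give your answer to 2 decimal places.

30.00

|Parcel A∩Parcel B|: x∈[2,7], y∈[1,7] → 5·6 = 30.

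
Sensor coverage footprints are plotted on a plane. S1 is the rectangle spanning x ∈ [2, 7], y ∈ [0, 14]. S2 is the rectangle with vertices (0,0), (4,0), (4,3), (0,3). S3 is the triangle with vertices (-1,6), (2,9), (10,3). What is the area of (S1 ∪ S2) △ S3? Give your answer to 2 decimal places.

70.75

|S1 ∪ S2| = 76.
|(S1 ∪ S2) ∩ S3| = 13.125.
|(S1 ∪ S2) △ S3| = 76 + 21 − 26.25 = 70.75.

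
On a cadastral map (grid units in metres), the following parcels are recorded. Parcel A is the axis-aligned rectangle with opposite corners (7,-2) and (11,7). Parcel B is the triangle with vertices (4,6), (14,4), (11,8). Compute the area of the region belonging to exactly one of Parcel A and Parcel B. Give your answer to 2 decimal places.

37.07

|Parcel A| = 36, |Parcel B| = 17, |Parcel A∩Parcel B| = 7.9643.
|Parcel A △ Parcel B| = |Parcel A| + |Parcel B| − 2·|Parcel A∩Parcel B| = 36 + 17 − 15.9286 = 37.07.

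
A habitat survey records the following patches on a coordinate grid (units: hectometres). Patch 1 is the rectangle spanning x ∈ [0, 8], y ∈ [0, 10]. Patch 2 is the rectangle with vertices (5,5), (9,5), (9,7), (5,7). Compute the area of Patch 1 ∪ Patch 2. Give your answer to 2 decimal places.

82.00

By inclusion–exclusion:
Individual areas: |Patch 1| = 80, |Patch 2| = 8.
|Patch 1∩Patch 2|: x∈[5,8], y∈[5,7] → 3·2 = 6.
|Patch 1 ∪ Patch 2| = 88 − 6 = 82.00.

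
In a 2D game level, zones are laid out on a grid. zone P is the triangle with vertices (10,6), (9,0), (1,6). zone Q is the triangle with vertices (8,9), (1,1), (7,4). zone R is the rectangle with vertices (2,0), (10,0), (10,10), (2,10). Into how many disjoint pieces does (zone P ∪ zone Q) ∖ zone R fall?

2

(zone P ∪ zone Q) ∖ zone R splits into 2 disjoint pieces (area 0.3214, area 0.375).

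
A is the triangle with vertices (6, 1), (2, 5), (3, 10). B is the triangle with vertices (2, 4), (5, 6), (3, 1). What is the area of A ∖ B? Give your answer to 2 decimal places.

9.67

|A| = 12, |A∩B| = 2.3325.
|A ∖ B| = |A| − |A∩B| = 12 − 2.3325 = 9.67.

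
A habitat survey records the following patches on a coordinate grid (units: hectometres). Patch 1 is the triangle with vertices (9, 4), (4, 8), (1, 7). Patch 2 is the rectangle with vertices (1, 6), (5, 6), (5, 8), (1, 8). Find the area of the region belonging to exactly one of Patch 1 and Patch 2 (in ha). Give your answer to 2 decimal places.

|Patch 1| = 8.5, |Patch 2| = 8, |Patch 1∩Patch 2| = 4.7667.
|Patch 1 △ Patch 2| = |Patch 1| + |Patch 2| − 2·|Patch 1∩Patch 2| = 8.5 + 8 − 9.5333 = 6.97.

6.97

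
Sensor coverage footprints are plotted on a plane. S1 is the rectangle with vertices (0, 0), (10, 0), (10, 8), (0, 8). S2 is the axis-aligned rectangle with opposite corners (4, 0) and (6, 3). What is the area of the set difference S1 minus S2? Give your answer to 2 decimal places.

74.00

|S1∩S2|: x∈[4,6], y∈[0,3] → 2·3 = 6.
|S1| = 80.
|S1 ∖ S2| = |S1| − |S1∩S2| = 80 − 6 = 74.00.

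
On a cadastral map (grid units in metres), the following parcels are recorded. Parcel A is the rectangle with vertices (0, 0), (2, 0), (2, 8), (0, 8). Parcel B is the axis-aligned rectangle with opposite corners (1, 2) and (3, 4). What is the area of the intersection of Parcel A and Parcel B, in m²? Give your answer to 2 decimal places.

|Parcel A∩Parcel B|: x∈[1,2], y∈[2,4] → 1·2 = 2.

2.00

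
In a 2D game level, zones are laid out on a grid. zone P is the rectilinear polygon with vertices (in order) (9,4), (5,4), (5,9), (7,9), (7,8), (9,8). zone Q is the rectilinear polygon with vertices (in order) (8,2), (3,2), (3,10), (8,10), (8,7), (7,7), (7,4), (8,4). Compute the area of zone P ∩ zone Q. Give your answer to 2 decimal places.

11.00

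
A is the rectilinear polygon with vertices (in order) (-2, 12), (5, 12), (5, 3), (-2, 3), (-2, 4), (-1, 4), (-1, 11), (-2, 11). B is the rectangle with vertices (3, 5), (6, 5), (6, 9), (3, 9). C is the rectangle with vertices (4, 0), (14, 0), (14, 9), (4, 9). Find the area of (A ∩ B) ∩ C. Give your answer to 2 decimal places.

4.00

The region (A ∩ B) ∩ C is the polygon with vertices (4,5), (4,9), (5,9), (5,5).
By the shoelace formula its area is 4.00.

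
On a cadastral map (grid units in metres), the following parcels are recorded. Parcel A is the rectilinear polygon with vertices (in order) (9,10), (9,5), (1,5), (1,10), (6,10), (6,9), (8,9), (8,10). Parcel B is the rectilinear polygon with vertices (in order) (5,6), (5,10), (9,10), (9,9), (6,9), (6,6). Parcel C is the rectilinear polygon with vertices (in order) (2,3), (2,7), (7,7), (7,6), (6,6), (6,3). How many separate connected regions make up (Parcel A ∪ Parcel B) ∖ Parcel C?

(Parcel A ∪ Parcel B) ∖ Parcel C is a single connected region.

1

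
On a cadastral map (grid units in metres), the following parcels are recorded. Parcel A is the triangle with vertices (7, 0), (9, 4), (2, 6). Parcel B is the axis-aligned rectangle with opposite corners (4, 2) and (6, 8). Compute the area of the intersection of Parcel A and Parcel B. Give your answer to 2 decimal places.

5.22

The intersection is the polygon with vertices (6,4.857), (6,2), (5.333,2), (4,3.6), (4,5.429).
By the shoelace formula its area is 5.22.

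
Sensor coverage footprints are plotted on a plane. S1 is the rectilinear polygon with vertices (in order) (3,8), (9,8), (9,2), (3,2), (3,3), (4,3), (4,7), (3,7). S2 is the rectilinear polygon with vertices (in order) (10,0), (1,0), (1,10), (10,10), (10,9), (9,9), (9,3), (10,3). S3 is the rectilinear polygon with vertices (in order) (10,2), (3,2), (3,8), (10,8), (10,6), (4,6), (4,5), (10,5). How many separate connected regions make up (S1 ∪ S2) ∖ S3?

(S1 ∪ S2) ∖ S3 splits into 2 disjoint pieces (area 47, area 5).

2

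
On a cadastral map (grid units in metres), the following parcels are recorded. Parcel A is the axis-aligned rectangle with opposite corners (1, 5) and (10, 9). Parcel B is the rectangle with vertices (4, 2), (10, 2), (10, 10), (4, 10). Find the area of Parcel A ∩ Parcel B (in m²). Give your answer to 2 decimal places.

|Parcel A∩Parcel B|: x∈[4,10], y∈[5,9] → 6·4 = 24.

24.00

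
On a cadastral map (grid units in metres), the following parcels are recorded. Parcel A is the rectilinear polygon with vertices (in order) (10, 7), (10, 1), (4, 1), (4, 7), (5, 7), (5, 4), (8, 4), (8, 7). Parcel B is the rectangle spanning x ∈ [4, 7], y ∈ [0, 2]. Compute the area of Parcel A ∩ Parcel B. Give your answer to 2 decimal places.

3.00

The intersection is the polygon with vertices (4,1), (4,2), (7,2), (7,1).
By the shoelace formula its area is 3.00.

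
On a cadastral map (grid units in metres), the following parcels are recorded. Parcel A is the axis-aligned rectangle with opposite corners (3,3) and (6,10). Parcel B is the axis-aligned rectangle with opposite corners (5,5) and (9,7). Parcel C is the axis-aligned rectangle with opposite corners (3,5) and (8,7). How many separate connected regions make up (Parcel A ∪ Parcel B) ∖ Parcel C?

3

(Parcel A ∪ Parcel B) ∖ Parcel C splits into 3 disjoint pieces (area 6, area 9, area 2).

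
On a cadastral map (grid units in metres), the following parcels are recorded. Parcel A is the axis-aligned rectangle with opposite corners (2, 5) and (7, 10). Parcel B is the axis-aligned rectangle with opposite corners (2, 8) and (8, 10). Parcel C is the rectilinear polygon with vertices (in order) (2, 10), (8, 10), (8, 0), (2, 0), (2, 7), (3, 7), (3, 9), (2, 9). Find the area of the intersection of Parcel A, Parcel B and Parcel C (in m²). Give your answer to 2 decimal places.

The intersection is the polygon with vertices (3,8), (3,9), (2,9), (2,10), (7,10), (7,8).
By the shoelace formula its area is 9.00.

9.00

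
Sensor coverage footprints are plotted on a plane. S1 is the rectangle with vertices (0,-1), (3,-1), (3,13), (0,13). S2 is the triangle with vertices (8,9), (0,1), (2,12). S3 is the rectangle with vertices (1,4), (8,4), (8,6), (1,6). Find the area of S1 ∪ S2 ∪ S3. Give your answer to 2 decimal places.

68.75

By inclusion–exclusion:
Individual areas: |S1| = 42, |S2| = 36, |S3| = 14.
|S1∩S2| = 17.25.
|S1∩S3|: x∈[1,3], y∈[4,6] → 2·2 = 4.
|S2∩S3| = 6.
|S1∩S2∩S3| = 4.
|S1 ∪ S2 ∪ S3| = 92 − 27.25 + 4 = 68.75.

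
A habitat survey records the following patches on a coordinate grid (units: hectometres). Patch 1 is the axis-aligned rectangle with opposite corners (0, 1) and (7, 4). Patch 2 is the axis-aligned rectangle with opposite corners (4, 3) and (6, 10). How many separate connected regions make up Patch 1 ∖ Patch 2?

Patch 1 ∖ Patch 2 is a single connected region.

1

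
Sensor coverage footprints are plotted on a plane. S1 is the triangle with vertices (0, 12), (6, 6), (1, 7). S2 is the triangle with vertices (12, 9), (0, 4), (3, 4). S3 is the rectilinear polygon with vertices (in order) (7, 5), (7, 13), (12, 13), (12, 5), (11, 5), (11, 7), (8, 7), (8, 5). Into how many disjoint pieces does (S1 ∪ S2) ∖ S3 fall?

(S1 ∪ S2) ∖ S3 splits into 2 disjoint pieces (area 17.6494, area 0.0444).

2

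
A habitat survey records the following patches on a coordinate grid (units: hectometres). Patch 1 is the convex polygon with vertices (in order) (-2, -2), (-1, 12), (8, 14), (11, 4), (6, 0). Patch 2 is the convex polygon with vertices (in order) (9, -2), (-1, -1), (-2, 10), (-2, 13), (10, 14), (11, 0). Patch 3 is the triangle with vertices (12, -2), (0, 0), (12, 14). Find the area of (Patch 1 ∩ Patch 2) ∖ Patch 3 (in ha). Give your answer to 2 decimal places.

88.88

|Patch 1 ∩ Patch 2| = 142.3879.
|(Patch 1 ∩ Patch 2) ∩ Patch 3| = 53.5041.
|(Patch 1 ∩ Patch 2) ∖ Patch 3| = 142.3879 − 53.5041 = 88.88.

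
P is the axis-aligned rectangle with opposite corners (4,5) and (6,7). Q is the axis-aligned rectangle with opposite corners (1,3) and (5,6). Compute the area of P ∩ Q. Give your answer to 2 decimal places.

|P∩Q|: x∈[4,5], y∈[5,6] → 1·1 = 1.

1.00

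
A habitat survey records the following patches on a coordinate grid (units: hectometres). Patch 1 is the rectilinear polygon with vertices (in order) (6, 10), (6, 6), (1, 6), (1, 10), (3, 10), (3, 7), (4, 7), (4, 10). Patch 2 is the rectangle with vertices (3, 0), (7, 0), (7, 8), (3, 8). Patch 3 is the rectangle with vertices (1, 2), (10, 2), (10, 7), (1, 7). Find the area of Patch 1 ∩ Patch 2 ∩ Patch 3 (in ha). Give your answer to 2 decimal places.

3.00

The intersection is the polygon with vertices (3,6), (3,7), (4,7), (6,7), (6,6).
By the shoelace formula its area is 3.00.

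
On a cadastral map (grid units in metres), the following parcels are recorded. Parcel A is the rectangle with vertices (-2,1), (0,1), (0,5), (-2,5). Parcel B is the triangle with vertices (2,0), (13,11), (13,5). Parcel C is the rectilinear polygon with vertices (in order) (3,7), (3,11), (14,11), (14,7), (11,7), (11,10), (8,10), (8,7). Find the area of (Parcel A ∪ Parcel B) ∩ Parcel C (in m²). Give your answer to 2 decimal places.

The region (Parcel A ∪ Parcel B) ∩ Parcel C is the polygon with vertices (13,11), (13,7), (11,7), (11,9).
By the shoelace formula its area is 6.00.

6.00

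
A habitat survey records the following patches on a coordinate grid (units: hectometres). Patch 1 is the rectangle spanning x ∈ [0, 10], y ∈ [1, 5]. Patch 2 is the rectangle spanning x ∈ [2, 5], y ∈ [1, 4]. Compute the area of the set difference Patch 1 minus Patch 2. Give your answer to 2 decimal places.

31.00

|Patch 1∩Patch 2|: x∈[2,5], y∈[1,4] → 3·3 = 9.
|Patch 1| = 40.
|Patch 1 ∖ Patch 2| = |Patch 1| − |Patch 1∩Patch 2| = 40 − 9 = 31.00.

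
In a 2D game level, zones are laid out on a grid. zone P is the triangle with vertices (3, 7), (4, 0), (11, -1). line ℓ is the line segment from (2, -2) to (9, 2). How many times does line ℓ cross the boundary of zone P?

The segment meets the boundary at (8.364,1.636), (5.2,-0.171).

2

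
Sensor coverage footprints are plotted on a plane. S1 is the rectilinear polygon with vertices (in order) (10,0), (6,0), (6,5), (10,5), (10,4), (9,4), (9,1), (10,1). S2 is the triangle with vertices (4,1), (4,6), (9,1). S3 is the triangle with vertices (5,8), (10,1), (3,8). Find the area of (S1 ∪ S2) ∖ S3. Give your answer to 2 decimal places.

|S1 ∪ S2| = 25.
|(S1 ∪ S2) ∩ S3| = 2.0857.
|(S1 ∪ S2) ∖ S3| = 25 − 2.0857 = 22.91.

22.91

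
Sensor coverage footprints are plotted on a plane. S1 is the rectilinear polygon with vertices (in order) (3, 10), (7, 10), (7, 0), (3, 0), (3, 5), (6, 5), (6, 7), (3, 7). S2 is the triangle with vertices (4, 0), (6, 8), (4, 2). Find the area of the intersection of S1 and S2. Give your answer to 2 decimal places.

1.67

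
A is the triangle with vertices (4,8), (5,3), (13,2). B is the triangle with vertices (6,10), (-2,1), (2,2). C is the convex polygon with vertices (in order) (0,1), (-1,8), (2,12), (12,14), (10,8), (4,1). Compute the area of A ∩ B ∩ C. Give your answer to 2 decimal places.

The intersection is the polygon with vertices (4.139,7.907), (4.75,7.5), (4.286,6.571), (4.041,7.796).
By the shoelace formula its area is 0.45.

0.45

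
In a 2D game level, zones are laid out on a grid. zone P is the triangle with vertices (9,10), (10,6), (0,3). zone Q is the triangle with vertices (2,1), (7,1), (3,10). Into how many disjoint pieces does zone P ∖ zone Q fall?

zone P ∖ zone Q splits into 2 disjoint pieces (area 15.6503, area 1.3358).

2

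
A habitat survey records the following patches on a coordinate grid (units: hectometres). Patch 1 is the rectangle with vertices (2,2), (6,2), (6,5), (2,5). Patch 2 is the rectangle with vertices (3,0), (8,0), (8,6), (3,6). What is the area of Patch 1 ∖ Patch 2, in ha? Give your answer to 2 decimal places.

3.00

|Patch 1∩Patch 2|: x∈[3,6], y∈[2,5] → 3·3 = 9.
|Patch 1| = 12.
|Patch 1 ∖ Patch 2| = |Patch 1| − |Patch 1∩Patch 2| = 12 − 9 = 3.00.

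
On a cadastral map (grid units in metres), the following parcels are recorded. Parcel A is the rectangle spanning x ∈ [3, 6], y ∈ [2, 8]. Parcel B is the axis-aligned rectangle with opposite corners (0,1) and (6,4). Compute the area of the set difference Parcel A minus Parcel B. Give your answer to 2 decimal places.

|Parcel A∩Parcel B|: x∈[3,6], y∈[2,4] → 3·2 = 6.
|Parcel A| = 18.
|Parcel A ∖ Parcel B| = |Parcel A| − |Parcel A∩Parcel B| = 18 − 6 = 12.00.

12.00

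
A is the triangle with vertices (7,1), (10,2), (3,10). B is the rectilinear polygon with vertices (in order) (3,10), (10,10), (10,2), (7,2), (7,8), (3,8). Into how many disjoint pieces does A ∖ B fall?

1

A ∖ B is a single connected region.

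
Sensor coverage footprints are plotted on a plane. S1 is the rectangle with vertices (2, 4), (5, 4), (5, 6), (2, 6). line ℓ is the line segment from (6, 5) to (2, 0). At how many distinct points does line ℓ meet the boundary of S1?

0

The segment lies entirely outside S1 and never meets its boundary.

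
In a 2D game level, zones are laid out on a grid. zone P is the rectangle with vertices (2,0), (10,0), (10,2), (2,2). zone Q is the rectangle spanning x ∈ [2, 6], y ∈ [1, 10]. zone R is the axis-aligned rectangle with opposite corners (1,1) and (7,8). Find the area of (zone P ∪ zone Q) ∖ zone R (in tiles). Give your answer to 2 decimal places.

|zone P ∪ zone Q| = 48.
|(zone P ∪ zone Q) ∩ zone R| = 29.
|(zone P ∪ zone Q) ∖ zone R| = 48 − 29 = 19.00.

19.00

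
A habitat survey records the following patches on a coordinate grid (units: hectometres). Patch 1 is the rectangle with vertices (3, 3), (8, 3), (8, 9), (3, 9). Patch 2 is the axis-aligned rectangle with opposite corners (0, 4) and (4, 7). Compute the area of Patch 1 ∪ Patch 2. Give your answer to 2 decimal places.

By inclusion–exclusion:
Individual areas: |Patch 1| = 30, |Patch 2| = 12.
|Patch 1∩Patch 2|: x∈[3,4], y∈[4,7] → 1·3 = 3.
|Patch 1 ∪ Patch 2| = 42 − 3 = 39.00.

39.00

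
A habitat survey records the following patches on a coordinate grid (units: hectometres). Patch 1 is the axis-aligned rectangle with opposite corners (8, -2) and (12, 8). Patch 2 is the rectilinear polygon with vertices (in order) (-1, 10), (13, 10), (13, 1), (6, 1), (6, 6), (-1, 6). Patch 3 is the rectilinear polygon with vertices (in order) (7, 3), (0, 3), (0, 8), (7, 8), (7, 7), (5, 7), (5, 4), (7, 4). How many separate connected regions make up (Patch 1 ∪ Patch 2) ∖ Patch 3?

1

(Patch 1 ∪ Patch 2) ∖ Patch 3 is a single connected region.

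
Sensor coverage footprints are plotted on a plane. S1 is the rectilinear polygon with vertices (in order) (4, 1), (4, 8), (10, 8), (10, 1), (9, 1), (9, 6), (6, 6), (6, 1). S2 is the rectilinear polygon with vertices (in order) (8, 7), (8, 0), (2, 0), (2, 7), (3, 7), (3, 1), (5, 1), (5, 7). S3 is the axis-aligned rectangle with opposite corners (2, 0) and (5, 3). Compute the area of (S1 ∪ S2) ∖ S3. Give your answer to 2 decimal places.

42.00

|S1 ∪ S2| = 49.
|(S1 ∪ S2) ∩ S3| = 7.
|(S1 ∪ S2) ∖ S3| = 49 − 7 = 42.00.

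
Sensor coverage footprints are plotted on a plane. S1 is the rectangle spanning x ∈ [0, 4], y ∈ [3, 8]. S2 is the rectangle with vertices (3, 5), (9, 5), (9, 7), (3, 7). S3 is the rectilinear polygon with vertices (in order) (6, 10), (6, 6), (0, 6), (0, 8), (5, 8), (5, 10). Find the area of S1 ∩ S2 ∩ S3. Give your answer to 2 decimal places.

1.00

The intersection is the polygon with vertices (3,7), (4,7), (4,6), (3,6).
By the shoelace formula its area is 1.00.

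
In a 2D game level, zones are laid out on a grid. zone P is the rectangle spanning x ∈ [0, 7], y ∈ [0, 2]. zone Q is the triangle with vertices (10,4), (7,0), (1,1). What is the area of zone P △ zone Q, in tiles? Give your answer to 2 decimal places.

|zone P| = 14, |zone Q| = 13.5, |zone P∩zone Q| = 7.5.
|zone P △ zone Q| = |zone P| + |zone Q| − 2·|zone P∩zone Q| = 14 + 13.5 − 15 = 12.50.

12.50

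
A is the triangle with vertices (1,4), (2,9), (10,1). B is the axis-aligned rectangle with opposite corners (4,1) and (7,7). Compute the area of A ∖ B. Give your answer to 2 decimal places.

15.00

|A| = 24, |A∩B| = 9.
|A ∖ B| = |A| − |A∩B| = 24 − 9 = 15.00.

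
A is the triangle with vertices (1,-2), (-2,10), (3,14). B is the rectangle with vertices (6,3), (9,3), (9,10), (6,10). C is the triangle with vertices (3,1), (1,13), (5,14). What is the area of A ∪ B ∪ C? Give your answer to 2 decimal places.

75.82

By inclusion–exclusion:
Individual areas: |A| = 36, |B| = 21, |C| = 25.
|A∩B| = 0.
|A∩C| = 6.1796.
|B∩C| = 0.
|A∩B∩C| = 0.
|A ∪ B ∪ C| = 82 − 6.1796 + 0 = 75.82.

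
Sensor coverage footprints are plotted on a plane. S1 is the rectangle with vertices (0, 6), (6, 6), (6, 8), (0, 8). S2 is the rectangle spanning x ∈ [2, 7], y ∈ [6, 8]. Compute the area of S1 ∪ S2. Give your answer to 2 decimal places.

14.00

By inclusion–exclusion:
Individual areas: |S1| = 12, |S2| = 10.
|S1∩S2|: x∈[2,6], y∈[6,8] → 4·2 = 8.
|S1 ∪ S2| = 22 − 8 = 14.00.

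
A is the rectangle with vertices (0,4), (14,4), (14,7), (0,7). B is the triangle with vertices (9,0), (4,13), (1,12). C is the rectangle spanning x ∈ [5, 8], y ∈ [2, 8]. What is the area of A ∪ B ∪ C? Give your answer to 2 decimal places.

65.61

By inclusion–exclusion:
Individual areas: |A| = 42, |B| = 22, |C| = 18.
|A∩B| = 4.6538.
|A∩C|: x∈[5,8], y∈[4,7] → 3·3 = 9.
|B∩C| = 7.059.
|A∩B∩C| = 4.3205.
|A ∪ B ∪ C| = 82 − 20.7128 + 4.3205 = 65.61.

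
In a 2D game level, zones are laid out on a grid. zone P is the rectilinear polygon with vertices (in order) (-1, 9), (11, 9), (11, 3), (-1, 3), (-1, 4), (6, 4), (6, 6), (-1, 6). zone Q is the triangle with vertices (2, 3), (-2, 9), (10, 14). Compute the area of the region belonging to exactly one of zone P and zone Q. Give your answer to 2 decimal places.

|zone P| = 58, |zone Q| = 46, |zone P∩zone Q| = 18.7652.
|zone P △ zone Q| = |zone P| + |zone Q| − 2·|zone P∩zone Q| = 58 + 46 − 37.5303 = 66.47.

66.47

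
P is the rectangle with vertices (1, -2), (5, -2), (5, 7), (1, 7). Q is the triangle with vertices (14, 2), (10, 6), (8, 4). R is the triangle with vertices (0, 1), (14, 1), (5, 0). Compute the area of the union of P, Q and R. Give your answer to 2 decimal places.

48.60

By inclusion–exclusion:
Individual areas: |P| = 36, |Q| = 8, |R| = 7.
|P∩Q| = 0.
|P∩R| = 2.4.
|Q∩R| = 0.
|P∩Q∩R| = 0.
|P ∪ Q ∪ R| = 51 − 2.4 + 0 = 48.60.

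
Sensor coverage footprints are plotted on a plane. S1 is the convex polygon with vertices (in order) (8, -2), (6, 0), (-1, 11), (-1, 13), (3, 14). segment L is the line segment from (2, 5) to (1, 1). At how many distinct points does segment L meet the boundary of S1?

The segment lies entirely outside S1 and never meets its boundary.

0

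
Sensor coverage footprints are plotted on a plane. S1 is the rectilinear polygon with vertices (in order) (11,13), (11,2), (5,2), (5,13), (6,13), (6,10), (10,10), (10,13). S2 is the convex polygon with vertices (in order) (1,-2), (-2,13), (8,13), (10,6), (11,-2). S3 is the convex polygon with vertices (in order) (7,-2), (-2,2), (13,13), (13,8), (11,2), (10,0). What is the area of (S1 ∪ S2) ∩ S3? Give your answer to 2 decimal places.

86.60

|S1 ∪ S2| = 166.7857.
|(S1 ∪ S2) ∩ S3| = 86.60.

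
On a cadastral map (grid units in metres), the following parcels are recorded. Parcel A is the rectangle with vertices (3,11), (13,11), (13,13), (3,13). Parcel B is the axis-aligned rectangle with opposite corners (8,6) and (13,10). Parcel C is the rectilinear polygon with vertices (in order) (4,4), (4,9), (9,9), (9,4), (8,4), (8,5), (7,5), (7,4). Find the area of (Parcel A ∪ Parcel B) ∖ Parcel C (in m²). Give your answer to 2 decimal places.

|Parcel A ∪ Parcel B| = 40.
|(Parcel A ∪ Parcel B) ∩ Parcel C| = 3.
|(Parcel A ∪ Parcel B) ∖ Parcel C| = 40 − 3 = 37.00.

37.00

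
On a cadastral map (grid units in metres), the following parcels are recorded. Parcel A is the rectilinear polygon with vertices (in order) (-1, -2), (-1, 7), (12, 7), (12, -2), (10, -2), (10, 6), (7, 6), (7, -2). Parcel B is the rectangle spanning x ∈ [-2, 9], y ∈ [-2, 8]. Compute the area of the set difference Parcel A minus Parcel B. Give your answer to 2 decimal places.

19.00

|Parcel A| = 93, |Parcel A∩Parcel B| = 74.
|Parcel A ∖ Parcel B| = |Parcel A| − |Parcel A∩Parcel B| = 93 − 74 = 19.00.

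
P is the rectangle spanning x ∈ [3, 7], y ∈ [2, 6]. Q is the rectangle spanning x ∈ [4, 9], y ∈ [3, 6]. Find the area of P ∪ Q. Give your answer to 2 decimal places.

22.00

By inclusion–exclusion:
Individual areas: |P| = 16, |Q| = 15.
|P∩Q|: x∈[4,7], y∈[3,6] → 3·3 = 9.
|P ∪ Q| = 31 − 9 = 22.00.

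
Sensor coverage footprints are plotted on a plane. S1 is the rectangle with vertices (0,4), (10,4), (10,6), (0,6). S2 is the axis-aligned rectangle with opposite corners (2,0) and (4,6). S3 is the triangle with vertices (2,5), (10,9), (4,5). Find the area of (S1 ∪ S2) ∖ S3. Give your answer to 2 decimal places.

26.25

|S1 ∪ S2| = 28.
|(S1 ∪ S2) ∩ S3| = 1.75.
|(S1 ∪ S2) ∖ S3| = 28 − 1.75 = 26.25.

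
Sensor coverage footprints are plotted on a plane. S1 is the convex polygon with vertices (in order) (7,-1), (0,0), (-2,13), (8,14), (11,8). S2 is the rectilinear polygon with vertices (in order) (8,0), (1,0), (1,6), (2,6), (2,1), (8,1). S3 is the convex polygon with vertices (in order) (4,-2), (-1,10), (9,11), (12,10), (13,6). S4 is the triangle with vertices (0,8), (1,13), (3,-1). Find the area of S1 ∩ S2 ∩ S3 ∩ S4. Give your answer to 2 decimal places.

The intersection is the polygon with vertices (2,6), (2,2.8), (1,5.2), (1,6).
By the shoelace formula its area is 2.00.

2.00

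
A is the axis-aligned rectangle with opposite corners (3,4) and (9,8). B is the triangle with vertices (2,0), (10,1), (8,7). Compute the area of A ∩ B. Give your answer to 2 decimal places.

The intersection is the polygon with vertices (5.429,4), (8,7), (9,4).
By the shoelace formula its area is 5.36.

5.36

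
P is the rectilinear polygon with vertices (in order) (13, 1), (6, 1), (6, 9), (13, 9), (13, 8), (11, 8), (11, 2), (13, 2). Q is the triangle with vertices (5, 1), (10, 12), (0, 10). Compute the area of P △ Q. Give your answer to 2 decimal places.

78.71

|P| = 44, |Q| = 50, |P∩Q| = 7.6455.
|P △ Q| = |P| + |Q| − 2·|P∩Q| = 44 + 50 − 15.2909 = 78.71.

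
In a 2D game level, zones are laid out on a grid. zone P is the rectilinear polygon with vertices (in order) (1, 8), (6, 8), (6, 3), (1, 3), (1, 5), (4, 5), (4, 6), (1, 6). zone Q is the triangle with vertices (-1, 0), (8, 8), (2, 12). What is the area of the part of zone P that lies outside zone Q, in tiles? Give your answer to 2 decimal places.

|zone P| = 22, |zone P∩zone Q| = 16.1597.
|zone P ∖ zone Q| = |zone P| − |zone P∩zone Q| = 22 − 16.1597 = 5.84.

5.84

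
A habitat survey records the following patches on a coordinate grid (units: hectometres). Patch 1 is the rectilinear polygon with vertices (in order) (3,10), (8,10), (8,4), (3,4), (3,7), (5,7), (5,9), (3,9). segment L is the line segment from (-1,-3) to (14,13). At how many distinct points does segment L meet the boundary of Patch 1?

2

The segment meets the boundary at (8,6.6), (5.562,4).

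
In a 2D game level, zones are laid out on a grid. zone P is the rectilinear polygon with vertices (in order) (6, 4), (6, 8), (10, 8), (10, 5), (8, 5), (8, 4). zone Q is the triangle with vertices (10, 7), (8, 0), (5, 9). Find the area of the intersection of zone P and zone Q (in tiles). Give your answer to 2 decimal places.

11.51

The intersection is the polygon with vertices (6,8), (7.5,8), (10,7), (9.429,5), (8,5), (8,4), (6.667,4), (6,6).
By the shoelace formula its area is 11.51.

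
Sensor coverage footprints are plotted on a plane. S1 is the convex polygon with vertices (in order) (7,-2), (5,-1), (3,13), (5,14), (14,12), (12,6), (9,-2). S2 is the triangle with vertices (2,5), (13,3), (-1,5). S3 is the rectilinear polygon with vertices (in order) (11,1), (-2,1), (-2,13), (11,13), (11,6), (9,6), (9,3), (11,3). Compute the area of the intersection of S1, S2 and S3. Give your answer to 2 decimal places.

The intersection is the polygon with vertices (9,3.727), (9,3.571), (4.25,4.25), (4.2,4.6).
By the shoelace formula its area is 1.19.

1.19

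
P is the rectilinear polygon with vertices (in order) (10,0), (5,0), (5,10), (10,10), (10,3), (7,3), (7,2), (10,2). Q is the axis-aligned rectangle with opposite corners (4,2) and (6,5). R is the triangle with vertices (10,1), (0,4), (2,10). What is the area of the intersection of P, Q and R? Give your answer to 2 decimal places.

The intersection is the polygon with vertices (6,5), (6,2.2), (5,2.5), (5,5).
By the shoelace formula its area is 2.65.

2.65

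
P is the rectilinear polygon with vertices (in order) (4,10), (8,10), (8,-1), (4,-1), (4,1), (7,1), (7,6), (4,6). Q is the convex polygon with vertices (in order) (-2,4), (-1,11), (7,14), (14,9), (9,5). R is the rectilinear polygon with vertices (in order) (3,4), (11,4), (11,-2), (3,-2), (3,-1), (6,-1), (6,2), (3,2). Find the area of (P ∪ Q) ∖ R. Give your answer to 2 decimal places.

|P ∪ Q| = 115.3636.
|(P ∪ Q) ∩ R| = 7.
|(P ∪ Q) ∖ R| = 115.3636 − 7 = 108.36.

108.36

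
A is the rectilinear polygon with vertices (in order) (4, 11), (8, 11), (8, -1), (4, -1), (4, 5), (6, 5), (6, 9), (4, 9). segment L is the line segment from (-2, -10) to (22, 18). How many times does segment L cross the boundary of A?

2

The segment meets the boundary at (8,1.667), (5.714,-1).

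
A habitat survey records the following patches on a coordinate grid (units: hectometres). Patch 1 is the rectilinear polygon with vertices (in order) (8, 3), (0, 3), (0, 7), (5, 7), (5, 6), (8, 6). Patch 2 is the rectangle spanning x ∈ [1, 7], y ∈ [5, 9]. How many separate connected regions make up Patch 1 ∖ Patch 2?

Patch 1 ∖ Patch 2 is a single connected region.

1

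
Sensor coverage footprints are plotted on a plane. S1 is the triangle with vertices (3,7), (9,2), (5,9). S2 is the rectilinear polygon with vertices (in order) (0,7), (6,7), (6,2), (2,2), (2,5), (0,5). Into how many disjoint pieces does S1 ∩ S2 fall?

S1 ∩ S2 is a single connected region.

1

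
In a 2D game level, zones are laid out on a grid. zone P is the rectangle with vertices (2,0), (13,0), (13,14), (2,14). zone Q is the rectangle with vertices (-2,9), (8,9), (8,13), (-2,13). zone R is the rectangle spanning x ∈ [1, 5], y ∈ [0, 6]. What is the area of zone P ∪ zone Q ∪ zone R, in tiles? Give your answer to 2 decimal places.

By inclusion–exclusion:
Individual areas: |zone P| = 154, |zone Q| = 40, |zone R| = 24.
|zone P∩zone Q|: x∈[2,8], y∈[9,13] → 6·4 = 24.
|zone P∩zone R|: x∈[2,5], y∈[0,6] → 3·6 = 18.
|zone Q∩zone R| = 0 (no overlap).
|zone P∩zone Q∩zone R| = 0.
|zone P ∪ zone Q ∪ zone R| = 218 − 42 + 0 = 176.00.

176.00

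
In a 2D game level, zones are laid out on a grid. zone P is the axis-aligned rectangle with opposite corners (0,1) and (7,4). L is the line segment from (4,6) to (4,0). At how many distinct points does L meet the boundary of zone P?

The segment meets the boundary at (4,1), (4,4).

2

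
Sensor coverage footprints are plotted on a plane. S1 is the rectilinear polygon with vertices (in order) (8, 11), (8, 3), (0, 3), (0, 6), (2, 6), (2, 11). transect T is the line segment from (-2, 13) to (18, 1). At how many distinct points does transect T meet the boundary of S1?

The segment meets the boundary at (8,7), (2,10.6).

2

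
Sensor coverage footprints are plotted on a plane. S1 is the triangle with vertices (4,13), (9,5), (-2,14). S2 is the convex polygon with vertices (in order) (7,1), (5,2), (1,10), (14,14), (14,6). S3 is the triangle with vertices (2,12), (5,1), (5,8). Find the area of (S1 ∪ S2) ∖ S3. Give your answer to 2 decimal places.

|S1 ∪ S2| = 115.8671.
|(S1 ∪ S2) ∩ S3| = 10.2.
|(S1 ∪ S2) ∖ S3| = 115.8671 − 10.2 = 105.67.

105.67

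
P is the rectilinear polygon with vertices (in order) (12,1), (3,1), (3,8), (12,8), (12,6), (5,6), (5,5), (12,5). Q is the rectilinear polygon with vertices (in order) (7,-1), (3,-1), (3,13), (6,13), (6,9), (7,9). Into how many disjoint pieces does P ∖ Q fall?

P ∖ Q splits into 2 disjoint pieces (area 20, area 10).

2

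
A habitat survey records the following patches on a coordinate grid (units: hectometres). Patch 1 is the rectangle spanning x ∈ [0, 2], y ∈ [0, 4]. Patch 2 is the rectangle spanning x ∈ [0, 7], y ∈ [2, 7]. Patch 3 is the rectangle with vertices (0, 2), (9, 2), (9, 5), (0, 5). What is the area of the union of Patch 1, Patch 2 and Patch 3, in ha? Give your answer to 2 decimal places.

45.00

By inclusion–exclusion:
Individual areas: |Patch 1| = 8, |Patch 2| = 35, |Patch 3| = 27.
|Patch 1∩Patch 2|: x∈[0,2], y∈[2,4] → 2·2 = 4.
|Patch 1∩Patch 3|: x∈[0,2], y∈[2,4] → 2·2 = 4.
|Patch 2∩Patch 3|: x∈[0,7], y∈[2,5] → 7·3 = 21.
|Patch 1∩Patch 2∩Patch 3| = 4.
|Patch 1 ∪ Patch 2 ∪ Patch 3| = 70 − 29 + 4 = 45.00.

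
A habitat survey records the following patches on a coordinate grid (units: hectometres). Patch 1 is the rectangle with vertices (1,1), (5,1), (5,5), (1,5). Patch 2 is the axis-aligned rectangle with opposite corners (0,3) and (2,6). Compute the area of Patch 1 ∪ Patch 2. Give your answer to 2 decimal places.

20.00

By inclusion–exclusion:
Individual areas: |Patch 1| = 16, |Patch 2| = 6.
|Patch 1∩Patch 2|: x∈[1,2], y∈[3,5] → 1·2 = 2.
|Patch 1 ∪ Patch 2| = 22 − 2 = 20.00.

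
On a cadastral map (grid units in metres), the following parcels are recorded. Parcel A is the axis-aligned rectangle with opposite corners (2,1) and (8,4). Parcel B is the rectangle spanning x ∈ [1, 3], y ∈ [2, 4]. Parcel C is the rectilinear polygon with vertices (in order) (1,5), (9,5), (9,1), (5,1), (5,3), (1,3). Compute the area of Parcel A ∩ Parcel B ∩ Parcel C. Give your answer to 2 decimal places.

1.00

The intersection is the polygon with vertices (3,3), (2,3), (2,4), (3,4).
By the shoelace formula its area is 1.00.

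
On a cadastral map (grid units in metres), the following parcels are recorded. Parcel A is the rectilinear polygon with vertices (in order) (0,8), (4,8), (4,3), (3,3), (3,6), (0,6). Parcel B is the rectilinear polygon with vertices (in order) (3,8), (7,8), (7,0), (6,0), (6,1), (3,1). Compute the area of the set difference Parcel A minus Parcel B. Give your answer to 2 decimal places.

6.00

|Parcel A| = 11, |Parcel A∩Parcel B| = 5.
|Parcel A ∖ Parcel B| = |Parcel A| − |Parcel A∩Parcel B| = 11 − 5 = 6.00.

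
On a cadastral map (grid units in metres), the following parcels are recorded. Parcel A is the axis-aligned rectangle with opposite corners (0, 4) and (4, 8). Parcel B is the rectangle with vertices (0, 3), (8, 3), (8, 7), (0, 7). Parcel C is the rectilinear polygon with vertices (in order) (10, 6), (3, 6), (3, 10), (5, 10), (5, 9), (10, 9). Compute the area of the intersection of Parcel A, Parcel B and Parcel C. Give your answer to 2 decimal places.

1.00

The intersection is the polygon with vertices (4,7), (4,6), (3,6), (3,7).
By the shoelace formula its area is 1.00.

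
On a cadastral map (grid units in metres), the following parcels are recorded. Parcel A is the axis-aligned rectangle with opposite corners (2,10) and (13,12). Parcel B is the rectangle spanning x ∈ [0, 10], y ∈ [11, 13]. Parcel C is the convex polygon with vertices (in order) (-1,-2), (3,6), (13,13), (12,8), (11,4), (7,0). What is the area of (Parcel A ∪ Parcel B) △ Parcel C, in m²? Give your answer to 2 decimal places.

110.67

|Parcel A ∪ Parcel B| = 34.
|(Parcel A ∪ Parcel B) ∩ Parcel C| = 4.9143.
|(Parcel A ∪ Parcel B) △ Parcel C| = 34 + 86.5 − 9.8286 = 110.67.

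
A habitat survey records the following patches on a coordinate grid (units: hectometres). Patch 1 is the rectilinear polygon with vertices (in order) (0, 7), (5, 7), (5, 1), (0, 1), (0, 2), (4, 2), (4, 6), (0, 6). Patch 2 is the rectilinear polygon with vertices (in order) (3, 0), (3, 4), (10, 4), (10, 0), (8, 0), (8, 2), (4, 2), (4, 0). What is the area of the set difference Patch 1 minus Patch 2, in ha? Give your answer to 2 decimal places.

11.00

|Patch 1| = 14, |Patch 1∩Patch 2| = 3.
|Patch 1 ∖ Patch 2| = |Patch 1| − |Patch 1∩Patch 2| = 14 − 3 = 11.00.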